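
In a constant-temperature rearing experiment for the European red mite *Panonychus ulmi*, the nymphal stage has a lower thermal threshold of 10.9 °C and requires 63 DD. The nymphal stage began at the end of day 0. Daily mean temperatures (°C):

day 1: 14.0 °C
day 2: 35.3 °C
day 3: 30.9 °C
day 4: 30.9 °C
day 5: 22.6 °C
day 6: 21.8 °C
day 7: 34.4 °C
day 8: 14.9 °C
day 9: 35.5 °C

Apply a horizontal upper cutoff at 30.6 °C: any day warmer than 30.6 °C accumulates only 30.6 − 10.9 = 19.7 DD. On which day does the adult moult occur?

day 5

Daily DD above 10.9 °C (capped at 19.7): 3.1, 19.7, 19.7, 19.7, 11.7, 10.9, 19.7, 4.0, 19.7.
Cumulative: 3.1, 22.8, 42.5, 62.2, 73.9, 84.8, 104.5, 108.5, 128.2.
The total first reaches 63 DD on day 5.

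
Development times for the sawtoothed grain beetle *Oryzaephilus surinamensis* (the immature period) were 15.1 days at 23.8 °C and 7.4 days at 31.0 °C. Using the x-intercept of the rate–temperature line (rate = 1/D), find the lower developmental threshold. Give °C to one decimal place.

16.9 °C

Equal thermal constants: D₁(T₁ − T_b) = D₂(T₂ − T_b).
15.1·(23.8 − T_b) = 7.4·(31.0 − T_b)
T_b = (15.1·23.8 − 7.4·31.0) / (15.1 − 7.4) = 129.98 / 7.7 = 16.881 °C ≈ 16.9 °C.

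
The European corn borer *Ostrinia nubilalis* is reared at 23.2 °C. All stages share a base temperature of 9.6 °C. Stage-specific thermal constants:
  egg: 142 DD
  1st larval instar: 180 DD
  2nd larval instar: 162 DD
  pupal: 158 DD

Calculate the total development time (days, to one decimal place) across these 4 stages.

Daily accumulation at 23.2 °C = 23.2 − 9.6 = 13.6 DD/day.
Total K = 142 + 180 + 162 + 158 = 642 DD.
Total duration = 642 / 13.6 = 47.206 ≈ 47.2 days.

47.2 days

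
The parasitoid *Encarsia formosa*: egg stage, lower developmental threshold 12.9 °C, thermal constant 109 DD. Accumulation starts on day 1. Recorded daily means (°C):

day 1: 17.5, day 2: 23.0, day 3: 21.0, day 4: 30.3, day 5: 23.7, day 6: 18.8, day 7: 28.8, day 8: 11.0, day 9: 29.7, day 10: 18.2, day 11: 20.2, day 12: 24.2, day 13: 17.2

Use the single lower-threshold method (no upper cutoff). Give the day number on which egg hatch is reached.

Daily DD above 12.9 °C: 4.6, 10.1, 8.1, 17.4, 10.8, 5.9, 15.9, 0.0, 16.8, 5.3, 7.3, 11.3, 4.3.
Cumulative: 4.6, 14.7, 22.8, 40.2, 51.0, 56.9, 72.8, 72.8, 89.6, 94.9, 102.2, 113.5, 117.8.
The total first reaches 109 DD on day 12.

day 12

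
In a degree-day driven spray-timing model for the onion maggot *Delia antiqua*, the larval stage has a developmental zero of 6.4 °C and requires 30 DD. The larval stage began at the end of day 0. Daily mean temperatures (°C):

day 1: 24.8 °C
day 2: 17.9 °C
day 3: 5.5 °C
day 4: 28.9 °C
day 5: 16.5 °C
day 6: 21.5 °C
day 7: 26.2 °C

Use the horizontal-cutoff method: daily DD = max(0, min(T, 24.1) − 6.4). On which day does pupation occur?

day 4

Daily DD above 6.4 °C (capped at 17.7): 17.7, 11.5, 0.0, 17.7, 10.1, 15.1, 17.7.
Cumulative: 17.7, 29.2, 29.2, 46.9, 57.0, 72.1, 89.8.
The total first reaches 30 DD on day 4.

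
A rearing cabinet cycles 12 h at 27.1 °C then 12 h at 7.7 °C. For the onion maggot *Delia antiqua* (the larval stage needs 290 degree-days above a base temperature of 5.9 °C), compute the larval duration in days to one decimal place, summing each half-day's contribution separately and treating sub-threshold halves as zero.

Day half: max(0, 27.1 − 5.9) × 0.5 = 21.2 × 0.5 = 10.60 DD.
Night half: max(0, 7.7 − 5.9) × 0.5 = 1.8 × 0.5 = 0.90 DD.
Per 24 h: 11.50 DD/day.
Duration = 290 / 11.50 = 25.217 ≈ 25.2 days.

25.2 days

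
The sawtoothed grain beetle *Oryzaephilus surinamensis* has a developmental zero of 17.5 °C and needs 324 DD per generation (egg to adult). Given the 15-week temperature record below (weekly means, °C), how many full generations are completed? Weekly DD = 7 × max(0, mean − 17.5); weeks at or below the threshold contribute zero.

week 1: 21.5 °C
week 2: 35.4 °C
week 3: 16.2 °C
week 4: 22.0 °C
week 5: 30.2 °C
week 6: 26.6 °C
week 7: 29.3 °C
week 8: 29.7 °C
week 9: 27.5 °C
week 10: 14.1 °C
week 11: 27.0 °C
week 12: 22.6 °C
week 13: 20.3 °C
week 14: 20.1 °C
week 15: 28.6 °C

2 generations

Weekly DD (7 × max(0, T̄ − 17.5)): 28.0, 125.3, 0.0, 31.5, 88.9, 63.7, 82.6, 85.4, 70.0, 0.0, 66.5, 35.7, 19.6, 18.2, 77.7.
Season total = 793.1 DD.
Complete generations = ⌊793.1 / 324⌋ = 2.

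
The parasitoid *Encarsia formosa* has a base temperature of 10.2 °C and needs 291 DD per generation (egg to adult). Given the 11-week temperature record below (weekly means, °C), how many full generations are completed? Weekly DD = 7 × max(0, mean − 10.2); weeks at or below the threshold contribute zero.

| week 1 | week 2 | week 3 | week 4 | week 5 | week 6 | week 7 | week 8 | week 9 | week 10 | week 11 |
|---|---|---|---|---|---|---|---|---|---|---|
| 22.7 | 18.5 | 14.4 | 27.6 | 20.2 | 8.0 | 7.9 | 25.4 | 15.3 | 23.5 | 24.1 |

2 generations

Weekly DD (7 × max(0, T̄ − 10.2)): 87.5, 58.1, 29.4, 121.8, 70.0, 0.0, 0.0, 106.4, 35.7, 93.1, 97.3.
Season total = 699.3 DD.
Complete generations = ⌊699.3 / 291⌋ = 2.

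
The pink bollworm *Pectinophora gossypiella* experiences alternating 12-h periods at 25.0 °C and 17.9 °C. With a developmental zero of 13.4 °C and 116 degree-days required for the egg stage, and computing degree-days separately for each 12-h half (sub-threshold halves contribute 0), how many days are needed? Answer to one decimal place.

14.4 days

Day half: max(0, 25.0 − 13.4) × 0.5 = 11.6 × 0.5 = 5.80 DD.
Night half: max(0, 17.9 − 13.4) × 0.5 = 4.5 × 0.5 = 2.25 DD.
Per 24 h: 8.05 DD/day.
Duration = 116 / 8.05 = 14.410 ≈ 14.4 days.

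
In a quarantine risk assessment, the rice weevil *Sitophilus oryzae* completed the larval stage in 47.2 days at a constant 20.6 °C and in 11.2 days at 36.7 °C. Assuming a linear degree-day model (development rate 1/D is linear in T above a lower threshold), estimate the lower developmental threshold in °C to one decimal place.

Under the model K = D·(T − T_b), so D₁·(T₁ − T_b) = D₂·(T₂ − T_b).
47.2·(20.6 − T_b) = 11.2·(36.7 − T_b)
T_b = (47.2·20.6 − 11.2·36.7) / (47.2 − 11.2) = 561.28 / 36.0 = 15.591 °C ≈ 15.6 °C.

15.6 °C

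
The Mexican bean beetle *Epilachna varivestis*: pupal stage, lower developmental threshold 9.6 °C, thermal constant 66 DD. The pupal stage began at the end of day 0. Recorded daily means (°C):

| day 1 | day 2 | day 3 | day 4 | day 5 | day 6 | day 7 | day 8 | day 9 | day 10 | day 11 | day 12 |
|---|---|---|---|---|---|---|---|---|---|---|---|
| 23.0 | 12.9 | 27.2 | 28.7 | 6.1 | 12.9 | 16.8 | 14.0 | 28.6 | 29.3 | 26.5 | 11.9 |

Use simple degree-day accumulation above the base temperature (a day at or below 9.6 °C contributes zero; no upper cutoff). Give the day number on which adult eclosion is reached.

Daily DD above 9.6 °C: 13.4, 3.3, 17.6, 19.1, 0.0, 3.3, 7.2, 4.4, 19.0, 19.7, 16.9, 2.3.
Cumulative: 13.4, 16.7, 34.3, 53.4, 53.4, 56.7, 63.9, 68.3, 87.3, 107.0, 123.9, 126.2.
The total first reaches 66 DD on day 8.

day 8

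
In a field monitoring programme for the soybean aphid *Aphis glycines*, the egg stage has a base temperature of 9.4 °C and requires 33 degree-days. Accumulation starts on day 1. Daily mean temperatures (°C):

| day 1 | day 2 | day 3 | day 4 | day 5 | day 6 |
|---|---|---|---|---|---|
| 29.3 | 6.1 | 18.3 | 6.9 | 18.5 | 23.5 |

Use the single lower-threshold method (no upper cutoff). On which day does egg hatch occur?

day 5

Daily DD above 9.4 °C: 19.9, 0.0, 8.9, 0.0, 9.1, 14.1.
Cumulative: 19.9, 19.9, 28.8, 28.8, 37.9, 52.0.
The total first reaches 33 DD on day 5.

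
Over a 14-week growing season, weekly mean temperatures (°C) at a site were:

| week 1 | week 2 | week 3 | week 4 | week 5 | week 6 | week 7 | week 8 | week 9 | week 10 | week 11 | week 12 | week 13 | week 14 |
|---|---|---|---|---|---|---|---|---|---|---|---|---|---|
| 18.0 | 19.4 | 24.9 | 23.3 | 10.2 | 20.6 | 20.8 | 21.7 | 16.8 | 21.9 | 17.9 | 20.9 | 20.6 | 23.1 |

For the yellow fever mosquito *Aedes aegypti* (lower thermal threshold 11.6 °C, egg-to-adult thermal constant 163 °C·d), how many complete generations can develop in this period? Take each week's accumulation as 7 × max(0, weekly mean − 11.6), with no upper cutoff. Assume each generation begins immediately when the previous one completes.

Weekly DD (7 × max(0, T̄ − 11.6)): 44.8, 54.6, 93.1, 81.9, 0.0, 63.0, 64.4, 70.7, 36.4, 72.1, 44.1, 65.1, 63.0, 80.5.
Season total = 833.7 DD.
Complete generations = ⌊833.7 / 163⌋ = 5.

5 generations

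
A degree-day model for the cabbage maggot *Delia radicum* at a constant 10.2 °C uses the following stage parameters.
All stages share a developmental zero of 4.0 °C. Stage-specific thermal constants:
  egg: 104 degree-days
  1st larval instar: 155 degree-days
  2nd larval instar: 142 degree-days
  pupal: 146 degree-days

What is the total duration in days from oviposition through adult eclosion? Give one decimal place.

Daily accumulation at 10.2 °C = 10.2 − 4.0 = 6.2 DD/day.
Total K = 104 + 155 + 142 + 146 = 547 DD.
Total duration = 547 / 6.2 = 88.226 ≈ 88.2 days.

88.2 days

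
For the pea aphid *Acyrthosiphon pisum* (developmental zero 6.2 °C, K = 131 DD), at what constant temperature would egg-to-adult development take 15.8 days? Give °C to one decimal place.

14.5 °C

Required daily accumulation = 131 / 15.8 = 8.291 DD/day.
T = T_base + 8.291 = 6.2 + 8.291 = 14.491 ≈ 14.5 °C.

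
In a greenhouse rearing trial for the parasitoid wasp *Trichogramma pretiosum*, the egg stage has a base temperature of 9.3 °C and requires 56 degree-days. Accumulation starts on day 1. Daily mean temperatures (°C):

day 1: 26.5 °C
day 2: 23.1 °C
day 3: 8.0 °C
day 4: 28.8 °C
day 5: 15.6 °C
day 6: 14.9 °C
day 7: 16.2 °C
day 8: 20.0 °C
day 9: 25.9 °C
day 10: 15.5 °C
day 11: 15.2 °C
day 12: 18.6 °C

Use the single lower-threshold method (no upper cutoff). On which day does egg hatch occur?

day 5

Daily DD above 9.3 °C: 17.2, 13.8, 0.0, 19.5, 6.3, 5.6, 6.9, 10.7, 16.6, 6.2, 5.9, 9.3.
Cumulative: 17.2, 31.0, 31.0, 50.5, 56.8, 62.4, 69.3, 80.0, 96.6, 102.8, 108.7, 118.0.
The total first reaches 56 DD on day 5.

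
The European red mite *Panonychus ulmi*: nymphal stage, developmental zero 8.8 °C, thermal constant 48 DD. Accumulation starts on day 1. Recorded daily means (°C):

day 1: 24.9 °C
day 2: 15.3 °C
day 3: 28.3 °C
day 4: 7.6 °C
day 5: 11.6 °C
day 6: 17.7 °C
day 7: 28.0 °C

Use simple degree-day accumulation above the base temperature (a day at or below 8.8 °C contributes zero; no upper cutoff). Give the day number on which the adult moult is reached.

day 6

Daily DD above 8.8 °C: 16.1, 6.5, 19.5, 0.0, 2.8, 8.9, 19.2.
Cumulative: 16.1, 22.6, 42.1, 42.1, 44.9, 53.8, 73.0.
The total first reaches 48 DD on day 6.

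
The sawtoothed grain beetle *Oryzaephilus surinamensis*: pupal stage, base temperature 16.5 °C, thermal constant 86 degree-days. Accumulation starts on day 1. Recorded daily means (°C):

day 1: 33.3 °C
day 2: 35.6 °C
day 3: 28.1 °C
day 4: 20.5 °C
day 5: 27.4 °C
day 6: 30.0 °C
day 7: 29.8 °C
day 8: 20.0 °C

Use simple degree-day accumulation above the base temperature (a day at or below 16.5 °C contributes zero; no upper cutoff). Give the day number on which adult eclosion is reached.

Daily DD above 16.5 °C: 16.8, 19.1, 11.6, 4.0, 10.9, 13.5, 13.3, 3.5.
Cumulative: 16.8, 35.9, 47.5, 51.5, 62.4, 75.9, 89.2, 92.7.
The total first reaches 86 DD on day 7.

day 7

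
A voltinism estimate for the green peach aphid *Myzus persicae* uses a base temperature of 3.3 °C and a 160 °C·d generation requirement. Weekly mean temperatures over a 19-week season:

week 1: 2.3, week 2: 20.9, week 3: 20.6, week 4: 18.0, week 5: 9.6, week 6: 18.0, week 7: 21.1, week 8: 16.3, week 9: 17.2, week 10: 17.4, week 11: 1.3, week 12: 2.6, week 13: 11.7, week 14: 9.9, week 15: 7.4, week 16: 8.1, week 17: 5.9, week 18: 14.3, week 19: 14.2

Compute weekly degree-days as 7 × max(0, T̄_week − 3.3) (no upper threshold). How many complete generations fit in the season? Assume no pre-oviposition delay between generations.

7 generations

Weekly DD (7 × max(0, T̄ − 3.3)): 0.0, 123.2, 121.1, 102.9, 44.1, 102.9, 124.6, 91.0, 97.3, 98.7, 0.0, 0.0, 58.8, 46.2, 28.7, 33.6, 18.2, 77.0, 76.3.
Season total = 1244.6 DD.
Complete generations = ⌊1244.6 / 160⌋ = 7.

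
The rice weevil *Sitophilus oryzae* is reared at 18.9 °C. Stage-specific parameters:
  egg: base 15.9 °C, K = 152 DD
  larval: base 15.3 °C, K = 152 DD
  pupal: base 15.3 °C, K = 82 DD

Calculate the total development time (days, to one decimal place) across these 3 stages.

115.7 days

egg: 152 / (18.9 − 15.9) = 152 / 3.0 = 50.667 d.
larval: 152 / (18.9 − 15.3) = 152 / 3.6 = 42.222 d.
pupal: 82 / (18.9 − 15.3) = 82 / 3.6 = 22.778 d.
Sum = 115.667 ≈ 115.7 days.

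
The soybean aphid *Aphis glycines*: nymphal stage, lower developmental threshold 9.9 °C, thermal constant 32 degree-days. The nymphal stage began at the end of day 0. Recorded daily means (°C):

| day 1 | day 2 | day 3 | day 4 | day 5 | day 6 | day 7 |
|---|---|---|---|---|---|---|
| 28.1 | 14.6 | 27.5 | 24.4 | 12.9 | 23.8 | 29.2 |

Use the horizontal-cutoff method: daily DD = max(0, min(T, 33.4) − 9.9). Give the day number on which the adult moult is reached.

day 3

Daily DD above 9.9 °C (capped at 23.5): 18.2, 4.7, 17.6, 14.5, 3.0, 13.9, 19.3.
Cumulative: 18.2, 22.9, 40.5, 55.0, 58.0, 71.9, 91.2.
The total first reaches 32 DD on day 3.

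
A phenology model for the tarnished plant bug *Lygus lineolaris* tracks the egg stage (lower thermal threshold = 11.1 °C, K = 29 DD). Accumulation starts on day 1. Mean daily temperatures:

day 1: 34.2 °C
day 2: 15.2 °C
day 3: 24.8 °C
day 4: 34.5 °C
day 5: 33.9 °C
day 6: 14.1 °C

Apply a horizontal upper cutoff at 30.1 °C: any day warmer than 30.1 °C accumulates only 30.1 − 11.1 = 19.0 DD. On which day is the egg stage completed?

day 3

Daily DD above 11.1 °C (capped at 19.0): 19.0, 4.1, 13.7, 19.0, 19.0, 3.0.
Cumulative: 19.0, 23.1, 36.8, 55.8, 74.8, 77.8.
The total first reaches 29 DD on day 3.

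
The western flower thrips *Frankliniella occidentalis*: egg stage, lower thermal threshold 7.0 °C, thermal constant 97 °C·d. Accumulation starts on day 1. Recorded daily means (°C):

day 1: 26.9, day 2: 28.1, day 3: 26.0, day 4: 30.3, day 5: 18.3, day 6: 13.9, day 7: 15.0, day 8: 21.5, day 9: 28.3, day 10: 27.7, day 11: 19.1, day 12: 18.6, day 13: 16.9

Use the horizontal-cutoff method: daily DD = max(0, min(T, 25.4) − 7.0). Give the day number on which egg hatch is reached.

day 7

Daily DD above 7.0 °C (capped at 18.4): 18.4, 18.4, 18.4, 18.4, 11.3, 6.9, 8.0, 14.5, 18.4, 18.4, 12.1, 11.6, 9.9.
Cumulative: 18.4, 36.8, 55.2, 73.6, 84.9, 91.8, 99.8, 114.3, 132.7, 151.1, 163.2, 174.8, 184.7.
The total first reaches 97 DD on day 7.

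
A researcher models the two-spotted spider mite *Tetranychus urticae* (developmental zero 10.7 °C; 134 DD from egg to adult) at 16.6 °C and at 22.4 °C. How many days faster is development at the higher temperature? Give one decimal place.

At 16.6 °C: 134 / (16.6 − 10.7) = 134 / 5.9 = 22.712 d.
At 22.4 °C: 134 / (22.4 − 10.7) = 134 / 11.7 = 11.453 d.
Difference = |22.712 − 11.453| = 11.259 ≈ 11.3 days.

11.3 days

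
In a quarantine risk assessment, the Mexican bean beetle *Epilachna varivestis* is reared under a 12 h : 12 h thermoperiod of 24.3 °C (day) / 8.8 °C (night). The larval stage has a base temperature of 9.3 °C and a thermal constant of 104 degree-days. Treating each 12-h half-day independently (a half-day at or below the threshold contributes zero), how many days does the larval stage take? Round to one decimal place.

Day half: max(0, 24.3 − 9.3) × 0.5 = 15.0 × 0.5 = 7.50 DD.
Night half: max(0, 8.8 − 9.3) × 0.5 = 0.0 × 0.5 = 0.00 DD.
Per 24 h: 7.50 DD/day.
Duration = 104 / 7.50 = 13.867 ≈ 13.9 days.

13.9 days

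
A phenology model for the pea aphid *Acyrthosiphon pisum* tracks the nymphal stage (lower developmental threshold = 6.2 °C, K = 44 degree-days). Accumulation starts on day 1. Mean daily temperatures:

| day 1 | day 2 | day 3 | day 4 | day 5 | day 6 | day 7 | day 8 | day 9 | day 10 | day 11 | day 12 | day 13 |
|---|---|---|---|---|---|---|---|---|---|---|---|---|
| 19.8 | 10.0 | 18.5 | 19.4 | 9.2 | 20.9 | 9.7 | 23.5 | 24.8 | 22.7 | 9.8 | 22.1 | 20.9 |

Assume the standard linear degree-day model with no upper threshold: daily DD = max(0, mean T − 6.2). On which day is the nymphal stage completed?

day 5

Daily DD above 6.2 °C: 13.6, 3.8, 12.3, 13.2, 3.0, 14.7, 3.5, 17.3, 18.6, 16.5, 3.6, 15.9, 14.7.
Cumulative: 13.6, 17.4, 29.7, 42.9, 45.9, 60.6, 64.1, 81.4, 100.0, 116.5, 120.1, 136.0, 150.7.
The total first reaches 44 DD on day 5.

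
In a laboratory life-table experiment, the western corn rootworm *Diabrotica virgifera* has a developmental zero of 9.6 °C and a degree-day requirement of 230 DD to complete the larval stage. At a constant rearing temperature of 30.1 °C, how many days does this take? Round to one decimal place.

Daily accumulation = 30.1 − 9.6 = 20.5 DD/day.
Duration = 230 / 20.5 = 11.220 ≈ 11.2 days.

11.2 days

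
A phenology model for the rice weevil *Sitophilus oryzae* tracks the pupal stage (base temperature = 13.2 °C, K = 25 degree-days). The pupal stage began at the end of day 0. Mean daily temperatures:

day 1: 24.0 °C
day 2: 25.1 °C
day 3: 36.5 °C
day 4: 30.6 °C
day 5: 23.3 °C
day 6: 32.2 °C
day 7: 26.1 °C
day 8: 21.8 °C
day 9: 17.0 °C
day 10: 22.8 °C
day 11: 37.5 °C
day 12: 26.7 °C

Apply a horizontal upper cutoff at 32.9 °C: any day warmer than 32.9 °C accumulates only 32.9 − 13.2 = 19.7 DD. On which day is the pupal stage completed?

Daily DD above 13.2 °C (capped at 19.7): 10.8, 11.9, 19.7, 17.4, 10.1, 19.0, 12.9, 8.6, 3.8, 9.6, 19.7, 13.5.
Cumulative: 10.8, 22.7, 42.4, 59.8, 69.9, 88.9, 101.8, 110.4, 114.2, 123.8, 143.5, 157.0.
The total first reaches 25 DD on day 3.

day 3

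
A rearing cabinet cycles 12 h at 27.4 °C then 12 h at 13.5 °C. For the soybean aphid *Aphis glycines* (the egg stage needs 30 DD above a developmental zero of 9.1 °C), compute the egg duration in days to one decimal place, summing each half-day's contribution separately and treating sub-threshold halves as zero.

Day half: max(0, 27.4 − 9.1) × 0.5 = 18.3 × 0.5 = 9.15 DD.
Night half: max(0, 13.5 − 9.1) × 0.5 = 4.4 × 0.5 = 2.20 DD.
Per 24 h: 11.35 DD/day.
Duration = 30 / 11.35 = 2.643 ≈ 2.6 days.

2.6 days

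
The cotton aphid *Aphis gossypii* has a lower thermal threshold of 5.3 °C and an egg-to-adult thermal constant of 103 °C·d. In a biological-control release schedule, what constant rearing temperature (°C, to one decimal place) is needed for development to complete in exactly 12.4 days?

Required daily accumulation = 103 / 12.4 = 8.306 DD/day.
T = T_base + 8.306 = 5.3 + 8.306 = 13.606 ≈ 13.6 °C.

13.6 °C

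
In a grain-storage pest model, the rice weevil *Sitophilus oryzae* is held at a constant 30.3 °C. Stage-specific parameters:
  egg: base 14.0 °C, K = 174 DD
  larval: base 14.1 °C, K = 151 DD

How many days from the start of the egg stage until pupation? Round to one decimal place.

egg: 174 / (30.3 − 14.0) = 174 / 16.3 = 10.675 d.
larval: 151 / (30.3 − 14.1) = 151 / 16.2 = 9.321 d.
Sum = 19.996 ≈ 20.0 days.

20.0 days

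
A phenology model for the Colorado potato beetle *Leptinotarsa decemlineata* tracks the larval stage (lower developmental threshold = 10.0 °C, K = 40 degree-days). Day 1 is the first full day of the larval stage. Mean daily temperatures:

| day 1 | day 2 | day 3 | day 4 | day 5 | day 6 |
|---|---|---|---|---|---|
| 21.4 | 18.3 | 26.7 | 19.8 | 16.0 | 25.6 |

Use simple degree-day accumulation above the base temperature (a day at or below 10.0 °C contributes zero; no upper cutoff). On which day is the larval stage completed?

Daily DD above 10.0 °C: 11.4, 8.3, 16.7, 9.8, 6.0, 15.6.
Cumulative: 11.4, 19.7, 36.4, 46.2, 52.2, 67.8.
The total first reaches 40 DD on day 4.

day 4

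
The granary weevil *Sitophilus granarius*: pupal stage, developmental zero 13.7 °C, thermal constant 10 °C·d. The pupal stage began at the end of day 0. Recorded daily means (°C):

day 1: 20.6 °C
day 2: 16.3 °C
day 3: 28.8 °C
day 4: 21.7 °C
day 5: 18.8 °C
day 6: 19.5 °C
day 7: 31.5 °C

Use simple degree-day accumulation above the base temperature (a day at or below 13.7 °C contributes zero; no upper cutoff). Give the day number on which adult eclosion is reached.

Daily DD above 13.7 °C: 6.9, 2.6, 15.1, 8.0, 5.1, 5.8, 17.8.
Cumulative: 6.9, 9.5, 24.6, 32.6, 37.7, 43.5, 61.3.
The total first reaches 10 DD on day 3.

day 3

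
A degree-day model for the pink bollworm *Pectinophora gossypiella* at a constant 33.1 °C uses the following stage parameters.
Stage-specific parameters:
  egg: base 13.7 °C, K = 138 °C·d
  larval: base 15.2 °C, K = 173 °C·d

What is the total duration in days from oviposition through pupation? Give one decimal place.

egg: 138 / (33.1 − 13.7) = 138 / 19.4 = 7.113 d.
larval: 173 / (33.1 − 15.2) = 173 / 17.9 = 9.665 d.
Sum = 16.778 ≈ 16.8 days.

16.8 days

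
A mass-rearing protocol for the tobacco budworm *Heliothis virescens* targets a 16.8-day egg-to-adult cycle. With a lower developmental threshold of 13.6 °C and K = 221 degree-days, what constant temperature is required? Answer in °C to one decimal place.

Required daily accumulation = 221 / 16.8 = 13.155 DD/day.
T = T_base + 13.155 = 13.6 + 13.155 = 26.755 ≈ 26.8 °C.

26.8 °C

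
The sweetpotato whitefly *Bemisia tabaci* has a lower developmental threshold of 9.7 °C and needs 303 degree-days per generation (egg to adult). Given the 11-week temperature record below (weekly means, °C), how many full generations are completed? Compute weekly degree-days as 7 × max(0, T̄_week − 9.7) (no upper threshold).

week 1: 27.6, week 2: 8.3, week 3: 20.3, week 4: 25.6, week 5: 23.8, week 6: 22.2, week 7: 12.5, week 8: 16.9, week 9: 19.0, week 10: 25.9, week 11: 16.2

Weekly DD (7 × max(0, T̄ − 9.7)): 125.3, 0.0, 74.2, 111.3, 98.7, 87.5, 19.6, 50.4, 65.1, 113.4, 45.5.
Season total = 791.0 DD.
Complete generations = ⌊791.0 / 303⌋ = 2.

2 generations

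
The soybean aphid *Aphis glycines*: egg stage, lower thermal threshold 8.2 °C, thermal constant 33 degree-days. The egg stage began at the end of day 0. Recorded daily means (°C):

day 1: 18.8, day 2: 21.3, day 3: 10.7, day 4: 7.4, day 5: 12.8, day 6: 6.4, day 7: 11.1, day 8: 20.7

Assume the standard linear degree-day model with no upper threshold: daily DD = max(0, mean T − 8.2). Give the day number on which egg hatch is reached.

day 7

Daily DD above 8.2 °C: 10.6, 13.1, 2.5, 0.0, 4.6, 0.0, 2.9, 12.5.
Cumulative: 10.6, 23.7, 26.2, 26.2, 30.8, 30.8, 33.7, 46.2.
The total first reaches 33 DD on day 7.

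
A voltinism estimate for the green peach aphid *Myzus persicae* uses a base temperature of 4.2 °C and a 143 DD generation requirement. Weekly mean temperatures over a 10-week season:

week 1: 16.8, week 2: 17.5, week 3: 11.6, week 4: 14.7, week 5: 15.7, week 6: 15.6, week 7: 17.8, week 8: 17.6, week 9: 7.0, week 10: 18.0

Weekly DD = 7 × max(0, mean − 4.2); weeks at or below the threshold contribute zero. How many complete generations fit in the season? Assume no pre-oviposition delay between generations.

Weekly DD (7 × max(0, T̄ − 4.2)): 88.2, 93.1, 51.8, 73.5, 80.5, 79.8, 95.2, 93.8, 19.6, 96.6.
Season total = 772.1 DD.
Complete generations = ⌊772.1 / 143⌋ = 5.

5 generations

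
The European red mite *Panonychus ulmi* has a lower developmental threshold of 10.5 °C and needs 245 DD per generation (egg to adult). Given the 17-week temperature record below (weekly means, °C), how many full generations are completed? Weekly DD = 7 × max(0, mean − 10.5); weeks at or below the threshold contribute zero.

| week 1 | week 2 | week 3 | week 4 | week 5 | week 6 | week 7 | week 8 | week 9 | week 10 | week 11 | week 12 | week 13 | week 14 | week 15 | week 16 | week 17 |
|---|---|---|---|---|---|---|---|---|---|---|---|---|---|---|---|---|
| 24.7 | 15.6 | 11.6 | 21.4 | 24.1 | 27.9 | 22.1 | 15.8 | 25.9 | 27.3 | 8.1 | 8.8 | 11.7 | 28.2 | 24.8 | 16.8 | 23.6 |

4 generations

Weekly DD (7 × max(0, T̄ − 10.5)): 99.4, 35.7, 7.7, 76.3, 95.2, 121.8, 81.2, 37.1, 107.8, 117.6, 0.0, 0.0, 8.4, 123.9, 100.1, 44.1, 91.7.
Season total = 1148.0 DD.
Complete generations = ⌊1148.0 / 245⌋ = 4.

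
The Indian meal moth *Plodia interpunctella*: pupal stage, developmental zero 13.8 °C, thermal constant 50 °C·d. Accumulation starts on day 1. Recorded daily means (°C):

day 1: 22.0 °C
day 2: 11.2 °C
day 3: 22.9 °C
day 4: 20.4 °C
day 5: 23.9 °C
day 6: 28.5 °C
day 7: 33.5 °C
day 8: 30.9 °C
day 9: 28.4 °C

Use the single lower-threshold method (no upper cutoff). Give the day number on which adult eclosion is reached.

day 7

Daily DD above 13.8 °C: 8.2, 0.0, 9.1, 6.6, 10.1, 14.7, 19.7, 17.1, 14.6.
Cumulative: 8.2, 8.2, 17.3, 23.9, 34.0, 48.7, 68.4, 85.5, 100.1.
The total first reaches 50 DD on day 7.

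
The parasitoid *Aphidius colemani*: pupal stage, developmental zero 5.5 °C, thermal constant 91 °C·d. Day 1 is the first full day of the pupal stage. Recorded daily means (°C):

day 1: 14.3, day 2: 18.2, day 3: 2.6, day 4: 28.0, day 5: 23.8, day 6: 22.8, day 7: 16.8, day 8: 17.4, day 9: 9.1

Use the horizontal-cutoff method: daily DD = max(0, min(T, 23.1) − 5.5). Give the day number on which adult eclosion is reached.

day 8

Daily DD above 5.5 °C (capped at 17.6): 8.8, 12.7, 0.0, 17.6, 17.6, 17.3, 11.3, 11.9, 3.6.
Cumulative: 8.8, 21.5, 21.5, 39.1, 56.7, 74.0, 85.3, 97.2, 100.8.
The total first reaches 91 DD on day 8.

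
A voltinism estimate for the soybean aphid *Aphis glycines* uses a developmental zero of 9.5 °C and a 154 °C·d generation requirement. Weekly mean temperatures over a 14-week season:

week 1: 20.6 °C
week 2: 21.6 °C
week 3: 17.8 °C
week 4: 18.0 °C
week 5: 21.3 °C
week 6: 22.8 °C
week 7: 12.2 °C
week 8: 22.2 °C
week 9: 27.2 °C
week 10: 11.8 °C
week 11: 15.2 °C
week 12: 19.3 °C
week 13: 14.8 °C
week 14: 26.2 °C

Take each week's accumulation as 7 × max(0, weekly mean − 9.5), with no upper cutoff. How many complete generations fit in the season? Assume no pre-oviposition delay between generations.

6 generations

Weekly DD (7 × max(0, T̄ − 9.5)): 77.7, 84.7, 58.1, 59.5, 82.6, 93.1, 18.9, 88.9, 123.9, 16.1, 39.9, 68.6, 37.1, 116.9.
Season total = 966.0 DD.
Complete generations = ⌊966.0 / 154⌋ = 6.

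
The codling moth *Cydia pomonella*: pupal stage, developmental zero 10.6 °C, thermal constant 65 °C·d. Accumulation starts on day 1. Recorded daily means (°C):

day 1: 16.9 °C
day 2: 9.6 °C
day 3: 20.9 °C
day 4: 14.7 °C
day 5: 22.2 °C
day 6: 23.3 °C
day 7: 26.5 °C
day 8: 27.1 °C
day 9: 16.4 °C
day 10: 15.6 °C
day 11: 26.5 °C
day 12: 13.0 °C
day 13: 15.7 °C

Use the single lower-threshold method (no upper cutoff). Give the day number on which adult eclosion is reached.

Daily DD above 10.6 °C: 6.3, 0.0, 10.3, 4.1, 11.6, 12.7, 15.9, 16.5, 5.8, 5.0, 15.9, 2.4, 5.1.
Cumulative: 6.3, 6.3, 16.6, 20.7, 32.3, 45.0, 60.9, 77.4, 83.2, 88.2, 104.1, 106.5, 111.6.
The total first reaches 65 DD on day 8.

day 8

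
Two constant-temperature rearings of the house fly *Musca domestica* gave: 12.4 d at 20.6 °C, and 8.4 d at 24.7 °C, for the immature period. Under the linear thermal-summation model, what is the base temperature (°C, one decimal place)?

Equal thermal constants: D₁(T₁ − T_b) = D₂(T₂ − T_b).
12.4·(20.6 − T_b) = 8.4·(24.7 − T_b)
T_b = (12.4·20.6 − 8.4·24.7) / (12.4 − 8.4) = 47.96 / 4.0 = 11.990 °C ≈ 12.0 °C.

12.0 °C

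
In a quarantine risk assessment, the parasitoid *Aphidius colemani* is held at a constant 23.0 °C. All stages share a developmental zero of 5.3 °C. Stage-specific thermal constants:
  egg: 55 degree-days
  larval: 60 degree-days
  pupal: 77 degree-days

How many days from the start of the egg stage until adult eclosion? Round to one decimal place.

10.8 days

Daily accumulation at 23.0 °C = 23.0 − 5.3 = 17.7 DD/day.
Total K = 55 + 60 + 77 = 192 DD.
Total duration = 192 / 17.7 = 10.847 ≈ 10.8 days.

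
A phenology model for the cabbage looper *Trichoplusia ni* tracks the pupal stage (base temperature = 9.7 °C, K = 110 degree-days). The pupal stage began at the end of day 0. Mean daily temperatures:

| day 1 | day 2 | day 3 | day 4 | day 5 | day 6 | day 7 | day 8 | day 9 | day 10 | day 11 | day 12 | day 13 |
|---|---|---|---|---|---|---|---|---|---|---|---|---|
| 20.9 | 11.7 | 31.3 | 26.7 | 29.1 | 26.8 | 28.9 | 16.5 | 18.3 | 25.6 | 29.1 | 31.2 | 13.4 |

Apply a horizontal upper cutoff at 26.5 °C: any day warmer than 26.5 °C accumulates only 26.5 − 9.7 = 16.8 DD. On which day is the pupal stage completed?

day 9

Daily DD above 9.7 °C (capped at 16.8): 11.2, 2.0, 16.8, 16.8, 16.8, 16.8, 16.8, 6.8, 8.6, 15.9, 16.8, 16.8, 3.7.
Cumulative: 11.2, 13.2, 30.0, 46.8, 63.6, 80.4, 97.2, 104.0, 112.6, 128.5, 145.3, 162.1, 165.8.
The total first reaches 110 DD on day 9.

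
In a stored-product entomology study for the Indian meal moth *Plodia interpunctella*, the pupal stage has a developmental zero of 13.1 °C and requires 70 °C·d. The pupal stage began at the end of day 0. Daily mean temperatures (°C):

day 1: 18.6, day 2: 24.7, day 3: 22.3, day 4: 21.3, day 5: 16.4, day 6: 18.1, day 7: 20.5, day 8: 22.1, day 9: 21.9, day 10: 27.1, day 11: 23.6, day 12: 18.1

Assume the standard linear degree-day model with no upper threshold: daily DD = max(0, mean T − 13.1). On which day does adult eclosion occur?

day 10

Daily DD above 13.1 °C: 5.5, 11.6, 9.2, 8.2, 3.3, 5.0, 7.4, 9.0, 8.8, 14.0, 10.5, 5.0.
Cumulative: 5.5, 17.1, 26.3, 34.5, 37.8, 42.8, 50.2, 59.2, 68.0, 82.0, 92.5, 97.5.
The total first reaches 70 DD on day 10.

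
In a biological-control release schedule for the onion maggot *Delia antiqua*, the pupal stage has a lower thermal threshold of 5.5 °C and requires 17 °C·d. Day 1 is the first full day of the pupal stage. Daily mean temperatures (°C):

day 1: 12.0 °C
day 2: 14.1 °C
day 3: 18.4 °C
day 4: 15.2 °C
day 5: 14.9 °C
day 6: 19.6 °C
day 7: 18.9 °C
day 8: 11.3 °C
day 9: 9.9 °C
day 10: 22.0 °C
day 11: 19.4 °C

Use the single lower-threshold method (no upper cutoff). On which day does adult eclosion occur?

day 3

Daily DD above 5.5 °C: 6.5, 8.6, 12.9, 9.7, 9.4, 14.1, 13.4, 5.8, 4.4, 16.5, 13.9.
Cumulative: 6.5, 15.1, 28.0, 37.7, 47.1, 61.2, 74.6, 80.4, 84.8, 101.3, 115.2.
The total first reaches 17 DD on day 3.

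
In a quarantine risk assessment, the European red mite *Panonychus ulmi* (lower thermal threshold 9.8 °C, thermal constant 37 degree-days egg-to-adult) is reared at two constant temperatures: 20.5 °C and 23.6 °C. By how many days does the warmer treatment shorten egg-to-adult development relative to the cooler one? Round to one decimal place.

At 20.5 °C: 37 / (20.5 − 9.8) = 37 / 10.7 = 3.458 d.
At 23.6 °C: 37 / (23.6 − 9.8) = 37 / 13.8 = 2.681 d.
Difference = |3.458 − 2.681| = 0.777 ≈ 0.8 days.

0.8 days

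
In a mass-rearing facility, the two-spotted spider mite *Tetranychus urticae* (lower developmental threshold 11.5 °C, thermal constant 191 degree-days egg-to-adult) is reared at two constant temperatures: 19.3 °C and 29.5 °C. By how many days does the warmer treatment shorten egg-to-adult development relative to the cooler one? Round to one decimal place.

At 19.3 °C: 191 / (19.3 − 11.5) = 191 / 7.8 = 24.487 d.
At 29.5 °C: 191 / (29.5 − 11.5) = 191 / 18.0 = 10.611 d.
Difference = |24.487 − 10.611| = 13.876 ≈ 13.9 days.

13.9 days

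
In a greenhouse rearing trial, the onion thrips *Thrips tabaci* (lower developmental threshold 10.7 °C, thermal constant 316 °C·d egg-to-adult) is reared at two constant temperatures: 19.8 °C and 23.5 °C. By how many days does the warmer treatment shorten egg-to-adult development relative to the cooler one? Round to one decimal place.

At 19.8 °C: 316 / (19.8 − 10.7) = 316 / 9.1 = 34.725 d.
At 23.5 °C: 316 / (23.5 − 10.7) = 316 / 12.8 = 24.688 d.
Difference = |34.725 − 24.688| = 10.038 ≈ 10.0 days.

10.0 days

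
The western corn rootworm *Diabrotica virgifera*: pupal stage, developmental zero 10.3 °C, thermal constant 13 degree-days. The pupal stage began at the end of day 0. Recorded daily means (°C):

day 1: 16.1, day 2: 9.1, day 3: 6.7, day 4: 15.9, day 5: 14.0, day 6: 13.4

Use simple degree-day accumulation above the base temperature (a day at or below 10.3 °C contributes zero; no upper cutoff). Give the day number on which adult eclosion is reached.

Daily DD above 10.3 °C: 5.8, 0.0, 0.0, 5.6, 3.7, 3.1.
Cumulative: 5.8, 5.8, 5.8, 11.4, 15.1, 18.2.
The total first reaches 13 DD on day 5.

day 5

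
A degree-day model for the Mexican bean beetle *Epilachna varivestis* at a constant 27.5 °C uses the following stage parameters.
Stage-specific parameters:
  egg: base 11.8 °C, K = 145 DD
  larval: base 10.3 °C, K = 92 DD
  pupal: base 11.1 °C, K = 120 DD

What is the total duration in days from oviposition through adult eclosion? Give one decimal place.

egg: 145 / (27.5 − 11.8) = 145 / 15.7 = 9.236 d.
larval: 92 / (27.5 − 10.3) = 92 / 17.2 = 5.349 d.
pupal: 120 / (27.5 − 11.1) = 120 / 16.4 = 7.317 d.
Sum = 21.902 ≈ 21.9 days.

21.9 days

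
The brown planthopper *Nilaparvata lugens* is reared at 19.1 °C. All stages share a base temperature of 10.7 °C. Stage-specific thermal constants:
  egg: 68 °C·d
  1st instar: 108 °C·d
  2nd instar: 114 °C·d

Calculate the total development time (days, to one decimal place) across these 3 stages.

Daily accumulation at 19.1 °C = 19.1 − 10.7 = 8.4 DD/day.
Total K = 68 + 108 + 114 = 290 DD.
Total duration = 290 / 8.4 = 34.524 ≈ 34.5 days.

34.5 days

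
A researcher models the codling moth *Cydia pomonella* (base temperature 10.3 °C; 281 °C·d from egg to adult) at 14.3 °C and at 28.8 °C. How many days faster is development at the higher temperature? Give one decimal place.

55.1 days

At 14.3 °C: 281 / (14.3 − 10.3) = 281 / 4.0 = 70.250 d.
At 28.8 °C: 281 / (28.8 − 10.3) = 281 / 18.5 = 15.189 d.
Difference = |70.250 − 15.189| = 55.061 ≈ 55.1 days.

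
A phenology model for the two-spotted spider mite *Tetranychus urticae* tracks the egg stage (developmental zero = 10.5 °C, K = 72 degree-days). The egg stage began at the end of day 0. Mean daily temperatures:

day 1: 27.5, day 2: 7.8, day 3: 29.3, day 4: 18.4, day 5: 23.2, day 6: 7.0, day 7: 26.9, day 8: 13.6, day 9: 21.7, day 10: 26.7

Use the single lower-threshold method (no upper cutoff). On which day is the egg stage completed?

day 7

Daily DD above 10.5 °C: 17.0, 0.0, 18.8, 7.9, 12.7, 0.0, 16.4, 3.1, 11.2, 16.2.
Cumulative: 17.0, 17.0, 35.8, 43.7, 56.4, 56.4, 72.8, 75.9, 87.1, 103.3.
The total first reaches 72 DD on day 7.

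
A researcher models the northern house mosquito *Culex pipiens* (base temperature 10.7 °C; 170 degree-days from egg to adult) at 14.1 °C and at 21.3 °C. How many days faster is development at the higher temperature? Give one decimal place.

34.0 days

At 14.1 °C: 170 / (14.1 − 10.7) = 170 / 3.4 = 50.000 d.
At 21.3 °C: 170 / (21.3 − 10.7) = 170 / 10.6 = 16.038 d.
Difference = |50.000 − 16.038| = 33.962 ≈ 34.0 days.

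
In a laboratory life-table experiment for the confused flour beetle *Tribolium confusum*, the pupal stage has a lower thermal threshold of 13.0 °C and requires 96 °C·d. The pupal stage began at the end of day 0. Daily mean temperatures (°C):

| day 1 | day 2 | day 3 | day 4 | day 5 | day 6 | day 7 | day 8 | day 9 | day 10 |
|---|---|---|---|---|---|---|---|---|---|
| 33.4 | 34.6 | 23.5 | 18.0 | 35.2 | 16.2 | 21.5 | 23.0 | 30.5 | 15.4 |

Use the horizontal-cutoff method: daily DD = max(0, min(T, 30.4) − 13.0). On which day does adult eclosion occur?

day 9

Daily DD above 13.0 °C (capped at 17.4): 17.4, 17.4, 10.5, 5.0, 17.4, 3.2, 8.5, 10.0, 17.4, 2.4.
Cumulative: 17.4, 34.8, 45.3, 50.3, 67.7, 70.9, 79.4, 89.4, 106.8, 109.2.
The total first reaches 96 DD on day 9.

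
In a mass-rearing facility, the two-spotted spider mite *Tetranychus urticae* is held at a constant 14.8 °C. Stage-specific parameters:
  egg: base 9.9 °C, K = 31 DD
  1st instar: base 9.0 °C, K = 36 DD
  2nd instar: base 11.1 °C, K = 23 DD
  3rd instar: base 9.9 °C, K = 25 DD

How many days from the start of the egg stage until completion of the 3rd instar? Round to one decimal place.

egg: 31 / (14.8 − 9.9) = 31 / 4.9 = 6.327 d.
1st instar: 36 / (14.8 − 9.0) = 36 / 5.8 = 6.207 d.
2nd instar: 23 / (14.8 − 11.1) = 23 / 3.7 = 6.216 d.
3rd instar: 25 / (14.8 − 9.9) = 25 / 4.9 = 5.102 d.
Sum = 23.852 ≈ 23.9 days.

23.9 days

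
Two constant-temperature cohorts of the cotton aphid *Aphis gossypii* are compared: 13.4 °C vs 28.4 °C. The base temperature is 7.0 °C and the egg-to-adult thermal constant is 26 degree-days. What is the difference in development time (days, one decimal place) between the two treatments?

At 13.4 °C: 26 / (13.4 − 7.0) = 26 / 6.4 = 4.062 d.
At 28.4 °C: 26 / (28.4 − 7.0) = 26 / 21.4 = 1.215 d.
Difference = |4.062 − 1.215| = 2.848 ≈ 2.8 days.

2.8 days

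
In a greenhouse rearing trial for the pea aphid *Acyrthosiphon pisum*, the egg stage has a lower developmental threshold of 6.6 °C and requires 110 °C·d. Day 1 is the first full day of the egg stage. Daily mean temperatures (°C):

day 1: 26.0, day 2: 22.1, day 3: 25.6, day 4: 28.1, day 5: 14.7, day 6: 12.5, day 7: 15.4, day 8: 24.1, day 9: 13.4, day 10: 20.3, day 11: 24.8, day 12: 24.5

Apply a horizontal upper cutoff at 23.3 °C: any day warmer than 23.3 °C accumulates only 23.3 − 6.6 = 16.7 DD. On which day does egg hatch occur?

day 9

Daily DD above 6.6 °C (capped at 16.7): 16.7, 15.5, 16.7, 16.7, 8.1, 5.9, 8.8, 16.7, 6.8, 13.7, 16.7, 16.7.
Cumulative: 16.7, 32.2, 48.9, 65.6, 73.7, 79.6, 88.4, 105.1, 111.9, 125.6, 142.3, 159.0.
The total first reaches 110 DD on day 9.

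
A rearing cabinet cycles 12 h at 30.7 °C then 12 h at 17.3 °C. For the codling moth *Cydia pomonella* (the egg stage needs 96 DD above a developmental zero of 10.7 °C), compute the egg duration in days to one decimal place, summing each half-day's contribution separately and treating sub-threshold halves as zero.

7.2 days

Day half: max(0, 30.7 − 10.7) × 0.5 = 20.0 × 0.5 = 10.00 DD.
Night half: max(0, 17.3 − 10.7) × 0.5 = 6.6 × 0.5 = 3.30 DD.
Per 24 h: 13.30 DD/day.
Duration = 96 / 13.30 = 7.218 ≈ 7.2 days.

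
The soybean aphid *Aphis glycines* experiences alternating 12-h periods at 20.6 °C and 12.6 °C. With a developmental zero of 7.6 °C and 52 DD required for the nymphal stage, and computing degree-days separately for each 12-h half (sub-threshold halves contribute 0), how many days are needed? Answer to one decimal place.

Day half: max(0, 20.6 − 7.6) × 0.5 = 13.0 × 0.5 = 6.50 DD.
Night half: max(0, 12.6 − 7.6) × 0.5 = 5.0 × 0.5 = 2.50 DD.
Per 24 h: 9.00 DD/day.
Duration = 52 / 9.00 = 5.778 ≈ 5.8 days.

5.8 days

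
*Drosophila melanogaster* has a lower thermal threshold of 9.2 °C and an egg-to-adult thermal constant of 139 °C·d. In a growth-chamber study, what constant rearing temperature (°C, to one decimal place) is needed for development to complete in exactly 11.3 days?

Required daily accumulation = 139 / 11.3 = 12.301 DD/day.
T = T_base + 12.301 = 9.2 + 12.301 = 21.501 ≈ 21.5 °C.

21.5 °C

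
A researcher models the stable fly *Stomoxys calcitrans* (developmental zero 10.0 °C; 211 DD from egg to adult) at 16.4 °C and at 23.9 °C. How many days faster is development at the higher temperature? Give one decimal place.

17.8 days

At 16.4 °C: 211 / (16.4 − 10.0) = 211 / 6.4 = 32.969 d.
At 23.9 °C: 211 / (23.9 − 10.0) = 211 / 13.9 = 15.180 d.
Difference = |32.969 − 15.180| = 17.789 ≈ 17.8 days.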